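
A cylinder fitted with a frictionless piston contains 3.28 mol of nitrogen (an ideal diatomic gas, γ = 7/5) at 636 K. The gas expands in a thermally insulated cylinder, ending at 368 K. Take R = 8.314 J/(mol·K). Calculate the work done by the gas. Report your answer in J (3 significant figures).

Adiabatic ⇒ Q = 0, so W_by = −ΔU = nCᵥ(T₁ − T₂).
Cᵥ = 5R/2 = 20.79 J/(mol·K).
W = (3.28)(20.79)(636 − 368) = 18271 J.

W ≈ 18300 J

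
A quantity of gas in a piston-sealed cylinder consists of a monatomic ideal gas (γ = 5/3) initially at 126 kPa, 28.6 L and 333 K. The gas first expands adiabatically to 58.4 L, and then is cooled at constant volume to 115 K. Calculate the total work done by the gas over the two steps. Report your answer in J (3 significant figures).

W_total ≈ 2050 J

Step 1 (adiabatic): W = (P₁V₁ − P₂V₂)/(γ−1) = (3604 − 2239)/0.667 = 2047 J.
Step 2 (isochoric): W = 0 (constant volume).
W_total = 2047 + 0 = 2047 J.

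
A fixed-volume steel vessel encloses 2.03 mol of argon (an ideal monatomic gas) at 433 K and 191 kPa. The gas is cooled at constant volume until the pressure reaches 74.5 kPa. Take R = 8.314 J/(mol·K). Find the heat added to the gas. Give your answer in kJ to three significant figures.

Constant volume ⇒ W = 0, so Q = ΔU = nCᵥΔT with Cᵥ = 3R/2 = 12.47 J/(mol·K).
At constant V, T₂/T₁ = P₂/P₁ ⇒ ΔT = T₁(P₂/P₁ − 1) = 433·(74.5/191 − 1) = -264.1 K.
ΔU = (2.03)(12.47)(-264.1) = -6686 J.

Q ≈ -6.69 kJ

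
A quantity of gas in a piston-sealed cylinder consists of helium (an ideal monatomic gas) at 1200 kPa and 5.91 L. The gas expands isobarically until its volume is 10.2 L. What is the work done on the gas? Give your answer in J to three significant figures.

Isobaric: W = P ΔV.
W = (1200 kPa)(10.2 − 5.91 L) = (1200)(4.29) = 5148 J.
Work on gas = −W_by = -5148 J.

W ≈ -5150 J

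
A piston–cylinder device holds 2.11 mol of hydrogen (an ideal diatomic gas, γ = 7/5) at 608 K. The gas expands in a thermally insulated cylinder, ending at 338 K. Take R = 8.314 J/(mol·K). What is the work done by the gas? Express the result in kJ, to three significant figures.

Adiabatic ⇒ Q = 0, so W_by = −ΔU = nCᵥ(T₁ − T₂).
Cᵥ = 5R/2 = 20.79 J/(mol·K).
W = (2.11)(20.79)(608 − 338) = 11841 J.

W ≈ 11.8 kJ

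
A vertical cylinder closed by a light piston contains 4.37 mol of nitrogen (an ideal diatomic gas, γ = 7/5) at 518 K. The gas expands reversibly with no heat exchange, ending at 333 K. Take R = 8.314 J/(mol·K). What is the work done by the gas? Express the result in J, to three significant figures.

Adiabatic ⇒ Q = 0, so W_by = −ΔU = nCᵥ(T₁ − T₂).
Cᵥ = 5R/2 = 20.79 J/(mol·K).
W = (4.37)(20.79)(518 − 333) = 16804 J.

W ≈ 16800 J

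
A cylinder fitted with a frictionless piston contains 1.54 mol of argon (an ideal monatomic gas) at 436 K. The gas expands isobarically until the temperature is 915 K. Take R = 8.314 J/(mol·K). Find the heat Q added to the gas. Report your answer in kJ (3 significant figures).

Q ≈ 15.3 kJ

Isobaric: W = nRΔT = (1.54)(8.314)(479) = 6133 J.
ΔU = nCᵥΔT with Cᵥ = 3R/2: ΔU = (1.54)(12.47)(479) = 9199 J.
Q = ΔU + W = 9199 + 6133 = 15332 J.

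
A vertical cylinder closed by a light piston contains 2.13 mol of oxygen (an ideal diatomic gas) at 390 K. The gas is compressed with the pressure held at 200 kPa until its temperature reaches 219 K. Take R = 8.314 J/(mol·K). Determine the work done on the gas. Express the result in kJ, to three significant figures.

Isobaric: W = P ΔV = nR ΔT.
W = (2.13)(8.314)(219 − 390) = -3028 J.
Work on gas = −W_by = 3028 J.

W ≈ 3.03 kJ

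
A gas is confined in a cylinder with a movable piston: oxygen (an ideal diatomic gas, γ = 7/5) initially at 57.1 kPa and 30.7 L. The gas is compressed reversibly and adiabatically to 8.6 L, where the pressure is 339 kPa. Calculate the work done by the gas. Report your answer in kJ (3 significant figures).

W ≈ -2.91 kJ

Adiabatic: W = (P₁V₁ − P₂V₂)/(γ − 1) with γ = 7/5.
P₁V₁ = 1753 J, P₂V₂ = 2915 J.
W = (1753 − 2915) / 0.4 = -2906 J.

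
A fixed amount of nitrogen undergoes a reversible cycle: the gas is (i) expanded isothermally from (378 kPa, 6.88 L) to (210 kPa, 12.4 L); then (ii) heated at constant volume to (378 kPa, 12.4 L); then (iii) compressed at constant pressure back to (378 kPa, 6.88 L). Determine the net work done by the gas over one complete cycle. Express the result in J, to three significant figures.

Leg (i): W = PᵢVᵢ ln(V_f/Vᵢ) = (2601) ln(12.4/6.88) = 1532 J.
Leg (ii): W = 0.
Leg (iii): W = PΔV = (378)(6.88 − 12.4) = -2087 J.
W_net = 1532 − 2087 = -554.6 J.

W_net ≈ -555 J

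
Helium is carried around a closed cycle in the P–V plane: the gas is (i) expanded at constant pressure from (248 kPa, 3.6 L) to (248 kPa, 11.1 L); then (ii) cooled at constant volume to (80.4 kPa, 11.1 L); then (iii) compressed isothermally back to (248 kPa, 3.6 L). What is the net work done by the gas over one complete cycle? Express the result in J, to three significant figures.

W_net ≈ 855 J

Leg (i): W = PΔV = (248)(11.1 − 3.6) = 1860 J.
Leg (ii): W = 0.
Leg (iii): W = PᵢVᵢ ln(V_f/Vᵢ) = (892.4) ln(3.6/11.1) = -1005 J.
W_net = 1860 − 1005 = 855.1 J.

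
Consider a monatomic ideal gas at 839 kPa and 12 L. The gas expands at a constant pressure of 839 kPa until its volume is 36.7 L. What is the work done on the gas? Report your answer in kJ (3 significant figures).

W ≈ -20.7 kJ

Isobaric: W = P ΔV.
W = (839 kPa)(36.7 − 12 L) = (839)(24.7) = 20723 J.
Work on gas = −W_by = -20723 J.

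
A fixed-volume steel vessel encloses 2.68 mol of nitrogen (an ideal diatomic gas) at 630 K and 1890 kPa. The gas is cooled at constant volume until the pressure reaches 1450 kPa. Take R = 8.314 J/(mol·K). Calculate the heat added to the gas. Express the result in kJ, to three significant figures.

Q ≈ -8.17 kJ

Constant volume ⇒ W = 0, so Q = ΔU = nCᵥΔT with Cᵥ = 5R/2 = 20.79 J/(mol·K).
At constant V, T₂/T₁ = P₂/P₁ ⇒ ΔT = T₁(P₂/P₁ − 1) = 630·(1450/1890 − 1) = -146.7 K.
ΔU = (2.68)(20.79)(-146.7) = -8170 J.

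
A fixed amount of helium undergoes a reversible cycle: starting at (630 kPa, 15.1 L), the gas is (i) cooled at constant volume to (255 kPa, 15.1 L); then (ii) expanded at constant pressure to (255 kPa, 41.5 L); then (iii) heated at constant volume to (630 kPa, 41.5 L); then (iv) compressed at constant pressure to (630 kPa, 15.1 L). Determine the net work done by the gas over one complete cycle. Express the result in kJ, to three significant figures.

W_net ≈ -9.90 kJ

Constant-volume legs do no work.
W(ii) = (255)(41.5 − 15.1) = 6732 J; W(iv) = (630)(15.1 − 41.5) = -16632 J.
W_net = 6732 − 16632 = -9900 J (the counter-clockwise enclosed area).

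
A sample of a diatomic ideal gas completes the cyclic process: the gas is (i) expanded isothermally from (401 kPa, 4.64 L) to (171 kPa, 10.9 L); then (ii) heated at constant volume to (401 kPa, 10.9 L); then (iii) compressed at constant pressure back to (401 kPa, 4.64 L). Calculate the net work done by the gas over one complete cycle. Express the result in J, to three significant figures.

Leg (i): W = PᵢVᵢ ln(V_f/Vᵢ) = (1861) ln(10.9/4.64) = 1589 J.
Leg (ii): W = 0.
Leg (iii): W = PΔV = (401)(4.64 − 10.9) = -2510 J.
W_net = 1589 − 2510 = -921.2 J.

W_net ≈ -921 J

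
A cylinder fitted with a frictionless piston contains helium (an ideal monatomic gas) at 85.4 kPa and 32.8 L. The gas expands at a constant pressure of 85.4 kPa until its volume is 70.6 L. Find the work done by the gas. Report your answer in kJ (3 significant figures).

W ≈ 3.23 kJ

Isobaric: W = P ΔV.
W = (85.4 kPa)(70.6 − 32.8 L) = (85.4)(37.8) = 3228 J.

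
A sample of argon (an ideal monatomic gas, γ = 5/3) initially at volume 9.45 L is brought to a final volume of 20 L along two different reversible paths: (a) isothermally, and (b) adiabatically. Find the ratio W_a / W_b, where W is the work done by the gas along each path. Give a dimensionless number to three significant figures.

W_a / W_b ≈ 1.27

Path (a) isothermal: W = P₁V₁ ln(V₂/V₁) → W_a/(P₁V₁) = 0.7497.
Path (b) adiabatic: W = P₁V₁(1 − (V₁/V₂)^(γ−1))/(γ−1) → W_b/(P₁V₁) = 0.59.
W_a / W_b = 0.7497 / 0.59 = 1.271.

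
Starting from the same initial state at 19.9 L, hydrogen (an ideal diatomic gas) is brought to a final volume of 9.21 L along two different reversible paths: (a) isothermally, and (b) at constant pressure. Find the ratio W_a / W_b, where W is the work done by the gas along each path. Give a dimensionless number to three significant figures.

W_a / W_b ≈ 1.43

Path (a) isothermal: W = P₁V₁ ln(V₂/V₁) → W_a/(P₁V₁) = -0.7704.
Path (b) isobaric: W = P₁(V₂ − V₁) → W_b/(P₁V₁) = -0.5372.
W_a / W_b = -0.7704 / -0.5372 = 1.434.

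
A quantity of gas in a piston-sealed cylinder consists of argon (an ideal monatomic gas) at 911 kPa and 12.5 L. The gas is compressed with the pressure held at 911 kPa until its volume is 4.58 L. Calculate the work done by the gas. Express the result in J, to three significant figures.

Isobaric: W = P ΔV.
W = (911 kPa)(4.58 − 12.5 L) = (911)(-7.92) = -7215 J.

W ≈ -7220 J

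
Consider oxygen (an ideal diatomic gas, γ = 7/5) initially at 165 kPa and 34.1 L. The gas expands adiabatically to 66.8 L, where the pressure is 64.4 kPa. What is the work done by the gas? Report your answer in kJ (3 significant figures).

W ≈ 3.31 kJ

Adiabatic: W = (P₁V₁ − P₂V₂)/(γ − 1) with γ = 7/5.
P₁V₁ = 5626 J, P₂V₂ = 4302 J.
W = (5626 − 4302) / 0.4 = 3311 J.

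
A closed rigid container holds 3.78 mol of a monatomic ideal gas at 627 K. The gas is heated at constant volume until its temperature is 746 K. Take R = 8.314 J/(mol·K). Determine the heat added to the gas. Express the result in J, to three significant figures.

Q ≈ 5610 J

Constant volume ⇒ W = 0, so Q = ΔU = nCᵥΔT with Cᵥ = 3R/2 = 12.47 J/(mol·K).
ΔU = (3.78)(12.47)(746 − 627) = 5610 J.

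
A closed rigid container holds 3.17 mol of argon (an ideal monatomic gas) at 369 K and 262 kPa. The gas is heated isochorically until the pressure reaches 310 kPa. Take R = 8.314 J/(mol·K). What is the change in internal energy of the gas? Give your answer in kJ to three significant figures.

ΔU ≈ 2.67 kJ

Constant volume ⇒ W = 0, so Q = ΔU = nCᵥΔT with Cᵥ = 3R/2 = 12.47 J/(mol·K).
At constant V, T₂/T₁ = P₂/P₁ ⇒ ΔT = T₁(P₂/P₁ − 1) = 369·(310/262 − 1) = 67.6 K.
ΔU = (3.17)(12.47)(67.6) = 2673 J.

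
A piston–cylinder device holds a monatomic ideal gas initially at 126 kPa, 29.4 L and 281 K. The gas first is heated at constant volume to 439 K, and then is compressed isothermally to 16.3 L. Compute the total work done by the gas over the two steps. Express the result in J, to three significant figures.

Step 1 (isochoric): W = 0 (constant volume).
After step 1: P = 196.8 kPa (V unchanged).
Step 2 (isothermal): W = P₁V₁ ln(V₂/V₁) = (5787) ln(16.3/29.4) = -3414 J.
W_total = 0 − 3414 = -3414 J.

W_total ≈ -3410 J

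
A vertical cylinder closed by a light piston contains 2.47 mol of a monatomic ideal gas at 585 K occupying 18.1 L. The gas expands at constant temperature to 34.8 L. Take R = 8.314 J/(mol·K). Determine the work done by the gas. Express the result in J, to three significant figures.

W ≈ 7850 J

Isothermal: W = nRT ln(V₂/V₁).
W = (2.47)(8.314)(585) × ln(34.8/18.1)
  = 12013 × 0.6537
W_by_gas = 7853 J.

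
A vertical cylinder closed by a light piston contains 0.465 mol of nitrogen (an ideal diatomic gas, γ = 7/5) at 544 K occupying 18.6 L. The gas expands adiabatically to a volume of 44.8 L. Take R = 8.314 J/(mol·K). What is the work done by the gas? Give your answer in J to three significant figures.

W ≈ 1560 J

Adiabatic: TV^(γ−1) = const with γ = 7/5.
T₂ = T₁ (V₁/V₂)^(γ−1) = 544 × (18.6/44.8)^0.4 = 544 × 0.7035 = 382.7 K.
W_by = nCᵥ(T₁ − T₂) = (0.465)(20.79)(544 − 382.7) = 1559 J.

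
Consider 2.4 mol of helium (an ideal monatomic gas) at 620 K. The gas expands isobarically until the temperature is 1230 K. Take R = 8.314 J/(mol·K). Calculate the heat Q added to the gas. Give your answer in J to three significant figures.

Isobaric: W = nRΔT = (2.4)(8.314)(610) = 12172 J.
ΔU = nCᵥΔT with Cᵥ = 3R/2: ΔU = (2.4)(12.47)(610) = 18258 J.
Q = ΔU + W = 18258 + 12172 = 30429 J.

Q ≈ 30400 J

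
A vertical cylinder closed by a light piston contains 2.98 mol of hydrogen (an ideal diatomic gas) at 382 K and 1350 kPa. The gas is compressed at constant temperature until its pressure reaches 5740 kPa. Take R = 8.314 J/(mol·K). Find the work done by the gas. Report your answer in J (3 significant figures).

Isothermal process: W = nRT ln(V₂/V₁) = nRT ln(P₁/P₂).
W = (2.98)(8.314)(382) × ln(1350/5740)
  = 9464 × ln(0.2352) = 9464 × -1.447
W_by_gas = -13698 J.

W ≈ -13700 J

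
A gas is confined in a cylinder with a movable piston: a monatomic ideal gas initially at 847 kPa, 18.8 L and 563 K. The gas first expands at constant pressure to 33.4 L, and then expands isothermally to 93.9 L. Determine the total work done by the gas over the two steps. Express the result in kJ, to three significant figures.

W_total ≈ 41.6 kJ

Step 1 (isobaric): W = PΔV = (847 kPa)(33.4 − 18.8 L) = 12366 J.
After step 1: P = 847 kPa, V = 33.4 L, T = 1000 K.
Step 2 (isothermal): W = P₁V₁ ln(V₂/V₁) = (28290) ln(93.9/33.4) = 29242 J.
W_total = 12366 + 29242 = 41609 J.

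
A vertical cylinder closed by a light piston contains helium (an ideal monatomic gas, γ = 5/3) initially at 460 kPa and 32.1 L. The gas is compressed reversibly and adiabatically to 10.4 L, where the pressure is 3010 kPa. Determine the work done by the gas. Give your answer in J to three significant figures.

Adiabatic: W = (P₁V₁ − P₂V₂)/(γ − 1) with γ = 5/3.
P₁V₁ = 14766 J, P₂V₂ = 31304 J.
W = (14766 − 31304) / 0.6667 = -24807 J.

W ≈ -24800 J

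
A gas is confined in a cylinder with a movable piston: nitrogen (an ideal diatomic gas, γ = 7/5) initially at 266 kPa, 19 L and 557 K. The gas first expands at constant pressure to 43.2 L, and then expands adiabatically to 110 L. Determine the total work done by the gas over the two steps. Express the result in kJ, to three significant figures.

Step 1 (isobaric): W = PΔV = (266 kPa)(43.2 − 19 L) = 6437 J.
After step 1: P = 266 kPa, V = 43.2 L, T = 1266 K.
Step 2 (adiabatic): W = (P₁V₁ − P₂V₂)/(γ−1) = (11491 − 7907)/0.4 = 8961 J.
W_total = 6437 + 8961 = 15398 J.

W_total ≈ 15.4 kJ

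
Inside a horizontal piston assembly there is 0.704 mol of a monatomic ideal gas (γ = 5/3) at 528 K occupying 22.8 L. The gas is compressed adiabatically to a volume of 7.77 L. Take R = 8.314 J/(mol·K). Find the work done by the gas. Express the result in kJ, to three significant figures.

W ≈ -4.87 kJ

Adiabatic: TV^(γ−1) = const with γ = 5/3.
T₂ = T₁ (V₁/V₂)^(γ−1) = 528 × (22.8/7.77)^0.667 = 528 × 2.05 = 1082 K.
W_by = nCᵥ(T₁ − T₂) = (0.704)(12.47)(528 − 1082) = -4866 J.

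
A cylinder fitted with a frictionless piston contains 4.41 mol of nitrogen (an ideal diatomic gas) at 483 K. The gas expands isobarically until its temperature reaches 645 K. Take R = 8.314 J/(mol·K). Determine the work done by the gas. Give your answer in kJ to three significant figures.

W ≈ 5.94 kJ

Isobaric: W = P ΔV = nR ΔT.
W = (4.41)(8.314)(645 − 483) = 5940 J.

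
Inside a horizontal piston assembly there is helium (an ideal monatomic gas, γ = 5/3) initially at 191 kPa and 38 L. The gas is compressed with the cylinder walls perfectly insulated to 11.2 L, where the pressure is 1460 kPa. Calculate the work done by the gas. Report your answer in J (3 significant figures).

W ≈ -13600 J

Adiabatic: W = (P₁V₁ − P₂V₂)/(γ − 1) with γ = 5/3.
P₁V₁ = 7258 J, P₂V₂ = 16352 J.
W = (7258 − 16352) / 0.6667 = -13641 J.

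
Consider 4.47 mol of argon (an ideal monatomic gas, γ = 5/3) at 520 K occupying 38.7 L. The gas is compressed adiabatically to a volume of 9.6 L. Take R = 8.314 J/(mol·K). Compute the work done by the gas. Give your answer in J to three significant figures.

W ≈ -44400 J

Adiabatic: TV^(γ−1) = const with γ = 5/3.
T₂ = T₁ (V₁/V₂)^(γ−1) = 520 × (38.7/9.6)^0.667 = 520 × 2.533 = 1317 K.
W_by = nCᵥ(T₁ − T₂) = (4.47)(12.47)(520 − 1317) = -44437 J.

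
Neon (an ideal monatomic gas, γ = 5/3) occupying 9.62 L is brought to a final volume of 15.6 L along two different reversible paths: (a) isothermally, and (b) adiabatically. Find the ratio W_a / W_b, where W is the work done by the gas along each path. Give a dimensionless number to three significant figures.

Path (a) isothermal: W = P₁V₁ ln(V₂/V₁) → W_a/(P₁V₁) = 0.4834.
Path (b) adiabatic: W = P₁V₁(1 − (V₁/V₂)^(γ−1))/(γ−1) → W_b/(P₁V₁) = 0.4133.
W_a / W_b = 0.4834 / 0.4133 = 1.17.

W_a / W_b ≈ 1.17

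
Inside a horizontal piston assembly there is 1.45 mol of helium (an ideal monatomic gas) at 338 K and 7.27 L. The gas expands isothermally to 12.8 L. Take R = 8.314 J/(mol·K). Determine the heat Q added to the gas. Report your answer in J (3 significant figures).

Isothermal ⇒ ΔU = 0, so Q = W = nRT ln(V₂/V₁).
Q = (1.45)(8.314)(338) ln(12.8/7.27) = 4075 × 0.5657 = 2305 J.

Q ≈ 2310 J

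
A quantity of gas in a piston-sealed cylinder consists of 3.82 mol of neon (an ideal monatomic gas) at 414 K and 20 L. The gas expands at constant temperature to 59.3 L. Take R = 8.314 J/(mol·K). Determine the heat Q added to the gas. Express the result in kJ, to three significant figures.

Q ≈ 14.3 kJ

Isothermal ⇒ ΔU = 0, so Q = W = nRT ln(V₂/V₁).
Q = (3.82)(8.314)(414) ln(59.3/20) = 13148 × 1.087 = 14291 J.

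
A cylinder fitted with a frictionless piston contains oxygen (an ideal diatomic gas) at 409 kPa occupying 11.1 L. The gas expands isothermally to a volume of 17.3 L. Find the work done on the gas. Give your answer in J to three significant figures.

Isothermal: W = nRT ln(V₂/V₁) = P₁V₁ ln(V₂/V₁).
P₁V₁ = (409 kPa)(11.1 L) = 4540 J.
W = 4540 × ln(17.3/11.1) = 4540 × 0.4438
W_by_gas = 2015 J; work on gas = −W_by = -2015 J.

W ≈ -2010 J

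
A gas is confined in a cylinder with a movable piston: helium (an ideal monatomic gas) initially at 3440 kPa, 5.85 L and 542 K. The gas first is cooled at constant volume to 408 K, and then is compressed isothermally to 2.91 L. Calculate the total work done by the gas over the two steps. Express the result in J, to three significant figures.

W_total ≈ -10600 J

Step 1 (isochoric): W = 0 (constant volume).
After step 1: P = 2590 kPa (V unchanged).
Step 2 (isothermal): W = P₁V₁ ln(V₂/V₁) = (15149) ln(2.91/5.85) = -10578 J.
W_total = 0 − 10578 = -10578 J.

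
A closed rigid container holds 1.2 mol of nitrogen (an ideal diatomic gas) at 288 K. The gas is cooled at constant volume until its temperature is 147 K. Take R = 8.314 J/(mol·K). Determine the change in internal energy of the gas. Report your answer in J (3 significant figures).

ΔU ≈ -3520 J

Constant volume ⇒ W = 0, so Q = ΔU = nCᵥΔT with Cᵥ = 5R/2 = 20.79 J/(mol·K).
ΔU = (1.2)(20.79)(147 − 288) = -3517 J.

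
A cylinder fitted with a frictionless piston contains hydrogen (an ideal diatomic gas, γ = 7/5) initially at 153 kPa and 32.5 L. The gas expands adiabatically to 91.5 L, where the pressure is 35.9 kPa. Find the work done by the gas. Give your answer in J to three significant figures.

W ≈ 4220 J

Adiabatic: W = (P₁V₁ − P₂V₂)/(γ − 1) with γ = 7/5.
P₁V₁ = 4972 J, P₂V₂ = 3285 J.
W = (4972 − 3285) / 0.4 = 4219 J.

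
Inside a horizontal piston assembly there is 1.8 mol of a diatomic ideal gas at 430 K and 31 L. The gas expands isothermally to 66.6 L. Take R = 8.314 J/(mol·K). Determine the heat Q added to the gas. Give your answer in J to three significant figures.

Isothermal ⇒ ΔU = 0, so Q = W = nRT ln(V₂/V₁).
Q = (1.8)(8.314)(430) ln(66.6/31) = 6435 × 0.7647 = 4921 J.

Q ≈ 4920 J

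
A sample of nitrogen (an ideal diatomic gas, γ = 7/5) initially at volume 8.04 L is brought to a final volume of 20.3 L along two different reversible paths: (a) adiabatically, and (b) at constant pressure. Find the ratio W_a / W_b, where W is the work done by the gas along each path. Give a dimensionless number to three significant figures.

Path (a) adiabatic: W = P₁V₁(1 − (V₁/V₂)^(γ−1))/(γ−1) → W_a/(P₁V₁) = 0.774.
Path (b) isobaric: W = P₁(V₂ − V₁) → W_b/(P₁V₁) = 1.525.
W_a / W_b = 0.774 / 1.525 = 0.5076.

W_a / W_b ≈ 0.508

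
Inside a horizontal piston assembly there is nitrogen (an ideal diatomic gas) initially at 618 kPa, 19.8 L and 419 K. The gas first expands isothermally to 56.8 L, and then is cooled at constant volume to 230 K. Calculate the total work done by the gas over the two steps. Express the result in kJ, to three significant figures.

W_total ≈ 12.9 kJ

Step 1 (isothermal): W = P₁V₁ ln(V₂/V₁) = (12236) ln(56.8/19.8) = 12895 J.
Step 2 (isochoric): W = 0 (constant volume).
W_total = 12895 + 0 = 12895 J.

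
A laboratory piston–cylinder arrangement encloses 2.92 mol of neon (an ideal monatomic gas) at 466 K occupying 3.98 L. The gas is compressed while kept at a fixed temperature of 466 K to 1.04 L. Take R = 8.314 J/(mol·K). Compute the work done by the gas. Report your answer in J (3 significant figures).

W ≈ -15200 J

Isothermal: W = nRT ln(V₂/V₁).
W = (2.92)(8.314)(466) × ln(1.04/3.98)
  = 11313 × -1.342
W_by_gas = -15183 J.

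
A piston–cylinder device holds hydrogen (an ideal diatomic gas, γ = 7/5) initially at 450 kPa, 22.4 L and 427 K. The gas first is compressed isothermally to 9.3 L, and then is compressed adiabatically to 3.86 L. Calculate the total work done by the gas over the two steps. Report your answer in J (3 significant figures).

W_total ≈ -19500 J

Step 1 (isothermal): W = P₁V₁ ln(V₂/V₁) = (10080) ln(9.3/22.4) = -8861 J.
After step 1: P = 1084 kPa, V = 9.3 L, T = 427 K.
Step 2 (adiabatic): W = (P₁V₁ − P₂V₂)/(γ−1) = (10080 − 14329)/0.4 = -10623 J.
W_total = -8861 − 10623 = -19484 J.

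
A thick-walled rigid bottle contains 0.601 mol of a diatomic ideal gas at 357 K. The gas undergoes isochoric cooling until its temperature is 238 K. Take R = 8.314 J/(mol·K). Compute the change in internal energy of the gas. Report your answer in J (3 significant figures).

ΔU ≈ -1490 J

Constant volume ⇒ W = 0, so Q = ΔU = nCᵥΔT with Cᵥ = 5R/2 = 20.79 J/(mol·K).
ΔU = (0.601)(20.79)(238 − 357) = -1487 J.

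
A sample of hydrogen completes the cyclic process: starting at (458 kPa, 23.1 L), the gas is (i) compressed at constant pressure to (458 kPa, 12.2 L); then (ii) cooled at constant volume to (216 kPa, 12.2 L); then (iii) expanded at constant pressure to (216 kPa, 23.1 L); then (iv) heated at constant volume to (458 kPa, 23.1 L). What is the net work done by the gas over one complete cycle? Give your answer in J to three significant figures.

Constant-volume legs do no work.
W(i) = (458)(12.2 − 23.1) = -4992 J; W(iii) = (216)(23.1 − 12.2) = 2354 J.
W_net = -4992 + 2354 = -2638 J (the counter-clockwise enclosed area).

W_net ≈ -2640 J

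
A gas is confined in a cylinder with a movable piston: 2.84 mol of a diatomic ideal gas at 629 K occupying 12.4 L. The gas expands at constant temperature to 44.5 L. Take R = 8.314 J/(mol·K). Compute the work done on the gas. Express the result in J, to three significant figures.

Isothermal: W = nRT ln(V₂/V₁).
W = (2.84)(8.314)(629) × ln(44.5/12.4)
  = 14852 × 1.278
W_by_gas = 18978 J; work on gas = −W_by = -18978 J.

W ≈ -19000 J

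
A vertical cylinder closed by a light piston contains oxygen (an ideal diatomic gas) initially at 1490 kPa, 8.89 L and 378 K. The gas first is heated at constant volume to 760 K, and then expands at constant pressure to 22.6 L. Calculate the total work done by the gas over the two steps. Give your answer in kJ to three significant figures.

W_total ≈ 41.1 kJ

Step 1 (isochoric): W = 0 (constant volume).
After step 1: P = 2996 kPa (V unchanged).
Step 2 (isobaric): W = PΔV = (2996 kPa)(22.6 − 8.89 L) = 41072 J.
W_total = 0 + 41072 = 41072 J.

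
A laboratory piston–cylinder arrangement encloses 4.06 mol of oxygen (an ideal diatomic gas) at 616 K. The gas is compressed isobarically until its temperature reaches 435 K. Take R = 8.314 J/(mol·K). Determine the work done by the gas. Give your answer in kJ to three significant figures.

W ≈ -6.11 kJ

Isobaric: W = P ΔV = nR ΔT.
W = (4.06)(8.314)(435 − 616) = -6110 J.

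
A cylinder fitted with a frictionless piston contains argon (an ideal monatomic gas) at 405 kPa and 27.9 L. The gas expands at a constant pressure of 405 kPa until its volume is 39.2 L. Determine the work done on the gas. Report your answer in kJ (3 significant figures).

Isobaric: W = P ΔV.
W = (405 kPa)(39.2 − 27.9 L) = (405)(11.3) = 4577 J.
Work on gas = −W_by = -4577 J.

W ≈ -4.58 kJ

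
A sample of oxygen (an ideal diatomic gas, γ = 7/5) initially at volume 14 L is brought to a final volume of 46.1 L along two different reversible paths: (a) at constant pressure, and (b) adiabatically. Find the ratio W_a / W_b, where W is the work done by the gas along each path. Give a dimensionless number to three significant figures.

W_a / W_b ≈ 2.42

Path (a) isobaric: W = P₁(V₂ − V₁) → W_a/(P₁V₁) = 2.293.
Path (b) adiabatic: W = P₁V₁(1 − (V₁/V₂)^(γ−1))/(γ−1) → W_b/(P₁V₁) = 0.9479.
W_a / W_b = 2.293 / 0.9479 = 2.419.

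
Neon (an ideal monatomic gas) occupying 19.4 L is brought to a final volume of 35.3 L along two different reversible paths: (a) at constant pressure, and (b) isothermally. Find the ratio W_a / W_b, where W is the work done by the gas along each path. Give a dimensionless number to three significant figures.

W_a / W_b ≈ 1.37

Path (a) isobaric: W = P₁(V₂ − V₁) → W_a/(P₁V₁) = 0.8196.
Path (b) isothermal: W = P₁V₁ ln(V₂/V₁) → W_b/(P₁V₁) = 0.5986.
W_a / W_b = 0.8196 / 0.5986 = 1.369.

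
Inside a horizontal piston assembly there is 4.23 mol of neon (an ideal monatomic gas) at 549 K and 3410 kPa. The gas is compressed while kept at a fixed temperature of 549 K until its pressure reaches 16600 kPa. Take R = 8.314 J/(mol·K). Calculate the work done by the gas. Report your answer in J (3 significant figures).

W ≈ -30600 J

Isothermal process: W = nRT ln(V₂/V₁) = nRT ln(P₁/P₂).
W = (4.23)(8.314)(549) × ln(3410/16600)
  = 19307 × ln(0.2054) = 19307 × -1.583
W_by_gas = -30558 J.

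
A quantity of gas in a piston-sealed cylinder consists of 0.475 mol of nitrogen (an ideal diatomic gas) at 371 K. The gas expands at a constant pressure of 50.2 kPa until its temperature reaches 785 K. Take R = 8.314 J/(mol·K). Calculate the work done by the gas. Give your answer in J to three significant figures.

W ≈ 1630 J

Isobaric: W = P ΔV = nR ΔT.
W = (0.475)(8.314)(785 − 371) = 1635 J.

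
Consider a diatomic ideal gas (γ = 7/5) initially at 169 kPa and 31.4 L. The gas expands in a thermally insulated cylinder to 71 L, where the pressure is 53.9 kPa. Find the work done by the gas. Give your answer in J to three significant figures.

W ≈ 3700 J

Adiabatic: W = (P₁V₁ − P₂V₂)/(γ − 1) with γ = 7/5.
P₁V₁ = 5307 J, P₂V₂ = 3827 J.
W = (5307 − 3827) / 0.4 = 3699 J.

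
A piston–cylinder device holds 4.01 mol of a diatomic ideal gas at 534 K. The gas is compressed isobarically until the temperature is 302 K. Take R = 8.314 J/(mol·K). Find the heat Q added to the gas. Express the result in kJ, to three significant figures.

Isobaric: W = nRΔT = (4.01)(8.314)(-232) = -7735 J.
ΔU = nCᵥΔT with Cᵥ = 5R/2: ΔU = (4.01)(20.79)(-232) = -19337 J.
Q = ΔU + W = -19337 − 7735 = -27071 J.

Q ≈ -27.1 kJ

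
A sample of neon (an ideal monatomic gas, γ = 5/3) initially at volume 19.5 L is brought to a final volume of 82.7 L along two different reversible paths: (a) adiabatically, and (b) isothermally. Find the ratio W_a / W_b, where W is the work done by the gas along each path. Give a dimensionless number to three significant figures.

W_a / W_b ≈ 0.642

Path (a) adiabatic: W = P₁V₁(1 − (V₁/V₂)^(γ−1))/(γ−1) → W_a/(P₁V₁) = 0.9275.
Path (b) isothermal: W = P₁V₁ ln(V₂/V₁) → W_b/(P₁V₁) = 1.445.
W_a / W_b = 0.9275 / 1.445 = 0.642.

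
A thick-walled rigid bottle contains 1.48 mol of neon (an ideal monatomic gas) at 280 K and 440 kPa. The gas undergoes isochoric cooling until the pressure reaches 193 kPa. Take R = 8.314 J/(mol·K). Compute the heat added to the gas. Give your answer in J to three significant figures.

Q ≈ -2900 J

Constant volume ⇒ W = 0, so Q = ΔU = nCᵥΔT with Cᵥ = 3R/2 = 12.47 J/(mol·K).
At constant V, T₂/T₁ = P₂/P₁ ⇒ ΔT = T₁(P₂/P₁ − 1) = 280·(193/440 − 1) = -157.2 K.
ΔU = (1.48)(12.47)(-157.2) = -2901 J.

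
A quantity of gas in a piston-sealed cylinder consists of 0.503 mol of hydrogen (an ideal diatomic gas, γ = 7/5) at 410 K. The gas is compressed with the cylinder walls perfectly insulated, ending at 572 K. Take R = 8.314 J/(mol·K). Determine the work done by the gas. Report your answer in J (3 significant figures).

W ≈ -1690 J

Adiabatic ⇒ Q = 0, so W_by = −ΔU = nCᵥ(T₁ − T₂).
Cᵥ = 5R/2 = 20.79 J/(mol·K).
W = (0.503)(20.79)(410 − 572) = -1694 J.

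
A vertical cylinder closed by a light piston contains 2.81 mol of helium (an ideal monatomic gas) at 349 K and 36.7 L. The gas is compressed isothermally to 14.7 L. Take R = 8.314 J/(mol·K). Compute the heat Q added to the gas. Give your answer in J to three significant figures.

Q ≈ -7460 J

Isothermal ⇒ ΔU = 0, so Q = W = nRT ln(V₂/V₁).
Q = (2.81)(8.314)(349) ln(14.7/36.7) = 8153 × -0.9149 = -7460 J.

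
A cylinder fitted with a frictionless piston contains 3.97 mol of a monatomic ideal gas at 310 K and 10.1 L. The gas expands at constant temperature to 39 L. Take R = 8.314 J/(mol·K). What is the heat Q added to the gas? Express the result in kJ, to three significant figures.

Q ≈ 13.8 kJ

Isothermal ⇒ ΔU = 0, so Q = W = nRT ln(V₂/V₁).
Q = (3.97)(8.314)(310) ln(39/10.1) = 10232 × 1.351 = 13824 J.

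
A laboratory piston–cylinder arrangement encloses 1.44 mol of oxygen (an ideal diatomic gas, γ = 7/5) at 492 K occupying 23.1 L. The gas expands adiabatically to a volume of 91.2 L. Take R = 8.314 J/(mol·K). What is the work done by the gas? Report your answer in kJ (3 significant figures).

W ≈ 6.22 kJ

Adiabatic: TV^(γ−1) = const with γ = 7/5.
T₂ = T₁ (V₁/V₂)^(γ−1) = 492 × (23.1/91.2)^0.4 = 492 × 0.5774 = 284.1 K.
W_by = nCᵥ(T₁ − T₂) = (1.44)(20.79)(492 − 284.1) = 6224 J.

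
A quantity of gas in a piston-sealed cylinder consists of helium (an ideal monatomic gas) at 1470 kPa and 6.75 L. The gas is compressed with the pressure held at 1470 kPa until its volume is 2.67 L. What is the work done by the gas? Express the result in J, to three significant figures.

Isobaric: W = P ΔV.
W = (1470 kPa)(2.67 − 6.75 L) = (1470)(-4.08) = -5998 J.

W ≈ -6000 J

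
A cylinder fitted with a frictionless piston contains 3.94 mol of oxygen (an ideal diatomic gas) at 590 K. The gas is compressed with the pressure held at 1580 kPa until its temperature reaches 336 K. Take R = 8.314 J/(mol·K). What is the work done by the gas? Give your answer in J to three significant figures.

Isobaric: W = P ΔV = nR ΔT.
W = (3.94)(8.314)(336 − 590) = -8320 J.

W ≈ -8320 J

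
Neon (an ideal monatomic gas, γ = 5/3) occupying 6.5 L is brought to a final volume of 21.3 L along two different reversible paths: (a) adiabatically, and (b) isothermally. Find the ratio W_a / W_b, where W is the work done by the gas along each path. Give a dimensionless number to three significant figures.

W_a / W_b ≈ 0.691

Path (a) adiabatic: W = P₁V₁(1 − (V₁/V₂)^(γ−1))/(γ−1) → W_a/(P₁V₁) = 0.8201.
Path (b) isothermal: W = P₁V₁ ln(V₂/V₁) → W_b/(P₁V₁) = 1.187.
W_a / W_b = 0.8201 / 1.187 = 0.691.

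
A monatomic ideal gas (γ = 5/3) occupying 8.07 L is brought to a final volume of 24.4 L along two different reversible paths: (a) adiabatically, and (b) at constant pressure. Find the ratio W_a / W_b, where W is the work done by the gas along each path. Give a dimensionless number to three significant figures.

W_a / W_b ≈ 0.387

Path (a) adiabatic: W = P₁V₁(1 − (V₁/V₂)^(γ−1))/(γ−1) → W_a/(P₁V₁) = 0.7826.
Path (b) isobaric: W = P₁(V₂ − V₁) → W_b/(P₁V₁) = 2.024.
W_a / W_b = 0.7826 / 2.024 = 0.3868.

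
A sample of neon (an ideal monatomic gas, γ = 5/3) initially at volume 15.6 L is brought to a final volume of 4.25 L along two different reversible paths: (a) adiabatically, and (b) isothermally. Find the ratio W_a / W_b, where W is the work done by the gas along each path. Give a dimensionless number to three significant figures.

W_a / W_b ≈ 1.59

Path (a) adiabatic: W = P₁V₁(1 − (V₁/V₂)^(γ−1))/(γ−1) → W_a/(P₁V₁) = -2.069.
Path (b) isothermal: W = P₁V₁ ln(V₂/V₁) → W_b/(P₁V₁) = -1.3.
W_a / W_b = -2.069 / -1.3 = 1.591.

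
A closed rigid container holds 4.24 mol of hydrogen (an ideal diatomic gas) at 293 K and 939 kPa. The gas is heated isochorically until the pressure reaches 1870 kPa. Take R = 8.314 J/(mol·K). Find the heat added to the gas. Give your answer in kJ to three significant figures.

Q ≈ 25.6 kJ

Constant volume ⇒ W = 0, so Q = ΔU = nCᵥΔT with Cᵥ = 5R/2 = 20.79 J/(mol·K).
At constant V, T₂/T₁ = P₂/P₁ ⇒ ΔT = T₁(P₂/P₁ − 1) = 293·(1870/939 − 1) = 290.5 K.
ΔU = (4.24)(20.79)(290.5) = 25602 J.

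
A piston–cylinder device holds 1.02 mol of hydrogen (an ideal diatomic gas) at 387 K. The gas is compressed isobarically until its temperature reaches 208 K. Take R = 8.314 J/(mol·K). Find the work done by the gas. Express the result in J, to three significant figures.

Isobaric: W = P ΔV = nR ΔT.
W = (1.02)(8.314)(208 − 387) = -1518 J.

W ≈ -1520 J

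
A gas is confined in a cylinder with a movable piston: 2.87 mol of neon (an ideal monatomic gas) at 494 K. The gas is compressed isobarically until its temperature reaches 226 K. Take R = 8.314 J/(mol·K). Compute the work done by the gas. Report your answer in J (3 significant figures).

W ≈ -6390 J

Isobaric: W = P ΔV = nR ΔT.
W = (2.87)(8.314)(226 − 494) = -6395 J.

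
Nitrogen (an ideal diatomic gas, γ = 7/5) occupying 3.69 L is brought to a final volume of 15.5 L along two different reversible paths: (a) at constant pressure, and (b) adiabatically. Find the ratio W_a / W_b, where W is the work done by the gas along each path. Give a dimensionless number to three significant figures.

W_a / W_b ≈ 2.93

Path (a) isobaric: W = P₁(V₂ − V₁) → W_a/(P₁V₁) = 3.201.
Path (b) adiabatic: W = P₁V₁(1 − (V₁/V₂)^(γ−1))/(γ−1) → W_b/(P₁V₁) = 1.092.
W_a / W_b = 3.201 / 1.092 = 2.931.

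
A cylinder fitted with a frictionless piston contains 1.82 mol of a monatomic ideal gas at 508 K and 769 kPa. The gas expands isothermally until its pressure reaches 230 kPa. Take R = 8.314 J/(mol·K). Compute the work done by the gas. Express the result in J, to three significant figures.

W ≈ 9280 J

Isothermal process: W = nRT ln(V₂/V₁) = nRT ln(P₁/P₂).
W = (1.82)(8.314)(508) × ln(769/230)
  = 7687 × ln(3.343) = 7687 × 1.207
W_by_gas = 9278 J.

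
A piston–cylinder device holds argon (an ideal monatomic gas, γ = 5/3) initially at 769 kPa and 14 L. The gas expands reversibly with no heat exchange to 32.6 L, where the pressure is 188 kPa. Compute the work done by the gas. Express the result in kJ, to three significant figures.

Adiabatic: W = (P₁V₁ − P₂V₂)/(γ − 1) with γ = 5/3.
P₁V₁ = 10766 J, P₂V₂ = 6129 J.
W = (10766 − 6129) / 0.6667 = 6956 J.

W ≈ 6.96 kJ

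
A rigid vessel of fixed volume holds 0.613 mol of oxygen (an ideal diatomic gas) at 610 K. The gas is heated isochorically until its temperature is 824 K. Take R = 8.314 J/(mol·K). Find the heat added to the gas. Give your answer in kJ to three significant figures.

Q ≈ 2.73 kJ

Constant volume ⇒ W = 0, so Q = ΔU = nCᵥΔT with Cᵥ = 5R/2 = 20.79 J/(mol·K).
ΔU = (0.613)(20.79)(824 − 610) = 2727 J.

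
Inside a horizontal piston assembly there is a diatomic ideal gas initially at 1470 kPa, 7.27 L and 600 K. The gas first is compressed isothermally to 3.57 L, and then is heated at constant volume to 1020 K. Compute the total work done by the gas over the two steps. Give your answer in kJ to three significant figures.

Step 1 (isothermal): W = P₁V₁ ln(V₂/V₁) = (10687) ln(3.57/7.27) = -7600 J.
Step 2 (isochoric): W = 0 (constant volume).
W_total = -7600 + 0 = -7600 J.

W_total ≈ -7.60 kJ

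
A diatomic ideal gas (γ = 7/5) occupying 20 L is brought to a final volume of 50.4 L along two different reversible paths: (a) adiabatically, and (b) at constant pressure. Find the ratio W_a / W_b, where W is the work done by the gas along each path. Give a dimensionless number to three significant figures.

Path (a) adiabatic: W = P₁V₁(1 − (V₁/V₂)^(γ−1))/(γ−1) → W_a/(P₁V₁) = 0.7727.
Path (b) isobaric: W = P₁(V₂ − V₁) → W_b/(P₁V₁) = 1.52.
W_a / W_b = 0.7727 / 1.52 = 0.5083.

W_a / W_b ≈ 0.508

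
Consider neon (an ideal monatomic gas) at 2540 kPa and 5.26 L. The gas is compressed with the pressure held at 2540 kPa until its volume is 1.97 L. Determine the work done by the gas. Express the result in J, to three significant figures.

Isobaric: W = P ΔV.
W = (2540 kPa)(1.97 − 5.26 L) = (2540)(-3.29) = -8357 J.

W ≈ -8360 J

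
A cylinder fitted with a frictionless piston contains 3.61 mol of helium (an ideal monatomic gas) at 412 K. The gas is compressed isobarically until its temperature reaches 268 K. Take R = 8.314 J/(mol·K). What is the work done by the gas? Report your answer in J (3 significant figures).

W ≈ -4320 J

Isobaric: W = P ΔV = nR ΔT.
W = (3.61)(8.314)(268 − 412) = -4322 J.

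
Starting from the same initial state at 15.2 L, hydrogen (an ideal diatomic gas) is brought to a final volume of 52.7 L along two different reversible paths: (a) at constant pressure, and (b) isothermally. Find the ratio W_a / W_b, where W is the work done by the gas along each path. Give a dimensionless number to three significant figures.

Path (a) isobaric: W = P₁(V₂ − V₁) → W_a/(P₁V₁) = 2.467.
Path (b) isothermal: W = P₁V₁ ln(V₂/V₁) → W_b/(P₁V₁) = 1.243.
W_a / W_b = 2.467 / 1.243 = 1.984.

W_a / W_b ≈ 1.98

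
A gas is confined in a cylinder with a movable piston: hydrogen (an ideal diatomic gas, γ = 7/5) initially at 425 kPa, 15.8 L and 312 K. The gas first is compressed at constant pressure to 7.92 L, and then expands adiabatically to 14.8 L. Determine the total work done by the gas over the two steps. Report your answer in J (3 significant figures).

W_total ≈ -1490 J

Step 1 (isobaric): W = PΔV = (425 kPa)(7.92 − 15.8 L) = -3349 J.
After step 1: P = 425 kPa, V = 7.92 L, T = 156.4 K.
Step 2 (adiabatic): W = (P₁V₁ − P₂V₂)/(γ−1) = (3366 − 2621)/0.4 = 1862 J.
W_total = -3349 + 1862 = -1487 J.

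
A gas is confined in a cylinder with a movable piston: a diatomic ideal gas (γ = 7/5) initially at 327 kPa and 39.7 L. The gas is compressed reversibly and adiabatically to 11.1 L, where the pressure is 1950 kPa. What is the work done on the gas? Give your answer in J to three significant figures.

Adiabatic: W = (P₁V₁ − P₂V₂)/(γ − 1) with γ = 7/5.
P₁V₁ = 12982 J, P₂V₂ = 21645 J.
W = (12982 − 21645) / 0.4 = -21658 J.
Work on gas = −W_by = 21658 J.

W ≈ 21700 J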